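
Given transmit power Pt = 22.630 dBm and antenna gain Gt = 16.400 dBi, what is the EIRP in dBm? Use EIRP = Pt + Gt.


EIRP = Pt + Gt = 22.630 + 16.400 = 39.03 dBm

39.03 dBm


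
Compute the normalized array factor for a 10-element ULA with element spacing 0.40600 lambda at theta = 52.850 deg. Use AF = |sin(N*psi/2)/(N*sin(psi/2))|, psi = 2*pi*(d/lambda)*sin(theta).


psi = 2*pi*0.40600*sin(52.850 deg) = 2.033272 rad
AF = |sin(10*2.033272/2) / (10*sin(2.033272/2))| = 0.07943

0.07943


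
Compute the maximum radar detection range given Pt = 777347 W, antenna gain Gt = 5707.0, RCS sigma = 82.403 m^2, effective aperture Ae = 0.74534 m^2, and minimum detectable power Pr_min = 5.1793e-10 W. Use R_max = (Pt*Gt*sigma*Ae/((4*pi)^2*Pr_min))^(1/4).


R^4 = 777347*5707.0*82.403*0.74534 / ((4*pi)^2 * 5.1793e-10) = 3.331421e+18
R_max = 3.331421e+18^0.25 = 42723 m

42723 m


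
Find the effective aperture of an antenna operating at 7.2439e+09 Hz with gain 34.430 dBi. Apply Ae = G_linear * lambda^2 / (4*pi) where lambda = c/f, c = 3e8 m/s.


lambda = c / f = 3.0000e+08 / 7.2439e+09 = 0.04141416 m
G_linear = 10^(34.430/10) = 2773.320
Ae = G_linear * lambda^2 / (4*pi) = 2773.320 * 0.04141416^2 / (4*pi) = 0.3785 m^2

0.3785 m^2


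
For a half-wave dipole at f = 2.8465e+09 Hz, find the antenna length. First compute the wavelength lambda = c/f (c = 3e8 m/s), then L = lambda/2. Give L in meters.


lambda = c / f = 3.0000e+08 / 2.8465e+09 = 0.1053926 m
L = lambda / 2 = 0.1053926 / 2 = 0.05270 m

0.05270 m


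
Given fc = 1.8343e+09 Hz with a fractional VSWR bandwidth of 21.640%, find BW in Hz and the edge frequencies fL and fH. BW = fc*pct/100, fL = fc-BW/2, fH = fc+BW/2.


BW = 1.8343e+09 * 21.640/100 = 3.969425e+08 Hz
fL = 1.8343e+09 - 3.969425e+08/2 = 1.636e+09 Hz
fH = 1.8343e+09 + 3.969425e+08/2 = 2.033e+09 Hz

BW=3.969e+08 Hz, fL=1.636e+09 Hz, fH=2.033e+09 Hz


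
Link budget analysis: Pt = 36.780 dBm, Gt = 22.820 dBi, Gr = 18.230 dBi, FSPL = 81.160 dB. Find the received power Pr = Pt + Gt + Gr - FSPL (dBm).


Pr = 36.780 + 22.820 + 18.230 - 81.160 = -3.33 dBm

-3.33 dBm


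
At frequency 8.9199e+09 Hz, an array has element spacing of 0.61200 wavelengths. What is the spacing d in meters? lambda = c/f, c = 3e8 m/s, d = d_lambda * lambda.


lambda = c / f = 3.0000e+08 / 8.9199e+09 = 0.03363266 m
d = 0.61200 * 0.03363266 = 0.02058 m

0.02058 m


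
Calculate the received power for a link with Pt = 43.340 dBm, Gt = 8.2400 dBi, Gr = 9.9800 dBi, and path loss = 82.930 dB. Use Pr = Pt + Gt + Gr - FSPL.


Pr = 43.340 + 8.2400 + 9.9800 - 82.930 = -21.37 dBm

-21.37 dBm


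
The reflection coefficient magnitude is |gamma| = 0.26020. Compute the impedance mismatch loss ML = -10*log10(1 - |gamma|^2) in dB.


ML = -10 * log10(1 - 0.26020^2) = -10 * log10(0.93229596) = 0.3045 dB

0.3045 dB


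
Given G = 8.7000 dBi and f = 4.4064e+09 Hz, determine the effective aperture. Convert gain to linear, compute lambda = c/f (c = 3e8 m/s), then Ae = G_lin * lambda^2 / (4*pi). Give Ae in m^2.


lambda = c / f = 3.0000e+08 / 4.4064e+09 = 0.06808279 m
G_linear = 10^(8.7000/10) = 7.413102
Ae = G_linear * lambda^2 / (4*pi) = 7.413102 * 0.06808279^2 / (4*pi) = 2.734e-03 m^2

2.734e-03 m^2


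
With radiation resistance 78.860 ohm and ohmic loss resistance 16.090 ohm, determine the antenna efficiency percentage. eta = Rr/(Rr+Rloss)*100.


eta = 78.860 / (78.860 + 16.090) * 100 = 83.05%

83.05%


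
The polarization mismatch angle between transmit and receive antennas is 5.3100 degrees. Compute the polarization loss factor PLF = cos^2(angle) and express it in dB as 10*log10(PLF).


PLF_linear = cos^2(5.3100 deg) = 0.9914355
PLF_dB = 10 * log10(0.9914355) = -0.03736 dB

-0.03736 dB


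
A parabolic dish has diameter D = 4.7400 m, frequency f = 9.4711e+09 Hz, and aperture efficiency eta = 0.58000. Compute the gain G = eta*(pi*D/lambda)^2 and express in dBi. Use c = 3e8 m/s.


lambda = c / f = 3.0000e+08 / 9.4711e+09 = 0.03167531 m
G_linear = 0.58000 * (pi * 4.7400 / 0.03167531)^2 = 128186.6
G_dBi = 10 * log10(128186.6) = 51.08 dBi

51.08 dBi


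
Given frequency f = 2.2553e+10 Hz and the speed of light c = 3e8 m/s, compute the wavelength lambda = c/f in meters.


lambda = c / f = 3.0000e+08 / 2.2553e+10 = 0.01330 m

0.01330 m


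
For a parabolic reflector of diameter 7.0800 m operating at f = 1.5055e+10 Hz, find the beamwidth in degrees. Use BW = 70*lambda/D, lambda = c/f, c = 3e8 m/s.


lambda = c / f = 3.0000e+08 / 1.5055e+10 = 0.01992693 m
BW = 70 * 0.01992693 / 7.0800 = 0.1970 deg

0.1970 deg


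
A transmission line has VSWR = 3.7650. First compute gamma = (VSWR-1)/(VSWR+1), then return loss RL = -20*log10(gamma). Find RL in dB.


gamma = (3.7650 - 1) / (3.7650 + 1) = 0.5802728
RL = -20 * log10(0.5802728) = 4.727 dB

4.727 dB


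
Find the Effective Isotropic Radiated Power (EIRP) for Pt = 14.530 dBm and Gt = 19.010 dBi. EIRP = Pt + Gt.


EIRP = Pt + Gt = 14.530 + 19.010 = 33.54 dBm

33.54 dBm


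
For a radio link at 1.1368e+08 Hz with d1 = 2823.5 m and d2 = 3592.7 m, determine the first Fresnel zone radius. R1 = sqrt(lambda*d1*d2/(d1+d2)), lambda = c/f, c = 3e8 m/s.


lambda = c / f = 3.0000e+08 / 1.1368e+08 = 2.638987 m
R1 = sqrt(2.638987 * 2823.5 * 3592.7 / (2823.5 + 3592.7)) = 64.59 m

64.59 m


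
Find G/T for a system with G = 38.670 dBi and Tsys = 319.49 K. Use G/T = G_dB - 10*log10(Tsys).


G/T = 38.670 - 10*log10(319.49) = 38.670 - 25.04457 = 13.63 dB/K

13.63 dB/K


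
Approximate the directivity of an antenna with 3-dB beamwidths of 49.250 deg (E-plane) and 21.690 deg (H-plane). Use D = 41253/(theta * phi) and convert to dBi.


D_linear = 41253 / (49.250 * 21.690) = 38.61800
D_dBi = 10 * log10(38.61800) = 15.87 dBi

15.87 dBi


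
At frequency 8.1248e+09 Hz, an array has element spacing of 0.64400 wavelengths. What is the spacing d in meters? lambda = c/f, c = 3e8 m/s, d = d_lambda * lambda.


lambda = c / f = 3.0000e+08 / 8.1248e+09 = 0.03692399 m
d = 0.64400 * 0.03692399 = 0.02378 m

0.02378 m


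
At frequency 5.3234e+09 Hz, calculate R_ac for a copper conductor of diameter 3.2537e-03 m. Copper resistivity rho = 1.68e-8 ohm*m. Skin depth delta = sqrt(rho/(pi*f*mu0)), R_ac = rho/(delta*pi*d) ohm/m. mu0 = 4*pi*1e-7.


delta = sqrt(1.68e-8 / (pi * 5.3234e+09 * 4*pi*1e-7)) = 8.940879e-07 m
R_ac = 1.68e-8 / (8.940879e-07 * pi * 3.2537e-03) = 1.838 ohm/m

1.838 ohm/m


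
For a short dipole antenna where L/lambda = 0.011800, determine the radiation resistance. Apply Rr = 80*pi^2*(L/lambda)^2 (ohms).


Rr = 80 * pi^2 * (0.011800)^2 = 80 * 9.869604 * 1.392400e-04 = 0.1099 ohm

0.1099 ohm


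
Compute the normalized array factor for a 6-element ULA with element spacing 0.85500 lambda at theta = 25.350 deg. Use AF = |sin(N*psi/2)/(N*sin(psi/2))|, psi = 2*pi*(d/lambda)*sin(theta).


psi = 2*pi*0.85500*sin(25.350 deg) = 2.300057 rad
AF = |sin(6*2.300057/2) / (6*sin(2.300057/2))| = 0.1056

0.1056


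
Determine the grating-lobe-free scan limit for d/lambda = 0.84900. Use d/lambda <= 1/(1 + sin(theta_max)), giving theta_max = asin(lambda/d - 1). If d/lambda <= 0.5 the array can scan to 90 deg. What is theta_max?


lambda/d - 1 = 1/0.84900 - 1 = 0.1778563
theta_max = asin(0.1778563) = 10.24 deg

10.24 deg


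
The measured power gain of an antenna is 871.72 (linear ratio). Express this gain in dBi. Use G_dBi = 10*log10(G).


G_dBi = 10 * log10(871.72) = 29.40 dBi

29.40 dBi


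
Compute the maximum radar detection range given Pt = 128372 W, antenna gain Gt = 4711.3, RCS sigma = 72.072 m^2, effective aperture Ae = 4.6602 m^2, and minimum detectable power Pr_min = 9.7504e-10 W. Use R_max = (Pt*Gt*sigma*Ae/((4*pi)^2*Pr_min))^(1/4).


R^4 = 128372*4711.3*72.072*4.6602 / ((4*pi)^2 * 9.7504e-10) = 1.319289e+18
R_max = 1.319289e+18^0.25 = 33891 m

33891 m


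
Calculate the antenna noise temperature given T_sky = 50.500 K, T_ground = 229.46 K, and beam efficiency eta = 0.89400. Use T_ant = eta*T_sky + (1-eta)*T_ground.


T_ant = 0.89400 * 50.500 + (1 - 0.89400) * 229.46 = 69.47 K

69.47 K


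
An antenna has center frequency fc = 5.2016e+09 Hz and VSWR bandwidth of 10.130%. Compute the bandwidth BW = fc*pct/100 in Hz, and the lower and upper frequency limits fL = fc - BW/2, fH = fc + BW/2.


BW = 5.2016e+09 * 10.130/100 = 5.269221e+08 Hz
fL = 5.2016e+09 - 5.269221e+08/2 = 4.938e+09 Hz
fH = 5.2016e+09 + 5.269221e+08/2 = 5.465e+09 Hz

BW=5.269e+08 Hz, fL=4.938e+09 Hz, fH=5.465e+09 Hz


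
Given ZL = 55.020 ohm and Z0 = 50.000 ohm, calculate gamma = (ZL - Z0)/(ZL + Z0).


gamma = (55.020 - 50.000) / (55.020 + 50.000) = 0.04780

0.04780


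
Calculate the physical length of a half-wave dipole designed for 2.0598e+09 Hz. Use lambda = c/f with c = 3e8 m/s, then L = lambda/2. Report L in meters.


lambda = c / f = 3.0000e+08 / 2.0598e+09 = 0.1456452 m
L = lambda / 2 = 0.1456452 / 2 = 0.07282 m

0.07282 m


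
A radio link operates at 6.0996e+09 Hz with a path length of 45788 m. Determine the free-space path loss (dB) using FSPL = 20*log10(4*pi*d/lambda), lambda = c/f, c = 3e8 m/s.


lambda = c / f = 3.0000e+08 / 6.0996e+09 = 0.04918355 m
FSPL = 20 * log10(4*pi*45788/0.04918355) = 141.4 dB

141.4 dB


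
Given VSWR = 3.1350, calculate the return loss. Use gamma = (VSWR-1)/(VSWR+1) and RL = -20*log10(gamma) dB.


gamma = (3.1350 - 1) / (3.1350 + 1) = 0.5163241
RL = -20 * log10(0.5163241) = 5.742 dB

5.742 dB


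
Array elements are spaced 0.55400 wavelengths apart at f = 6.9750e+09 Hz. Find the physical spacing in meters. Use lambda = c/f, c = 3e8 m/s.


lambda = c / f = 3.0000e+08 / 6.9750e+09 = 0.04301075 m
d = 0.55400 * 0.04301075 = 0.02383 m

0.02383 m


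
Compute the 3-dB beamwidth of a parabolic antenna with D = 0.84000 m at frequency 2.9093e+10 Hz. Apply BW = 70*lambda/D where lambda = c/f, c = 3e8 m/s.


lambda = c / f = 3.0000e+08 / 2.9093e+10 = 0.01031176 m
BW = 70 * 0.01031176 / 0.84000 = 0.8593 deg

0.8593 deg


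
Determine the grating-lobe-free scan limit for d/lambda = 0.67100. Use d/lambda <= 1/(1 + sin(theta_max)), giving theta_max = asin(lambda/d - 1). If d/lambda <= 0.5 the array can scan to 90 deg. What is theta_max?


lambda/d - 1 = 1/0.67100 - 1 = 0.4903130
theta_max = asin(0.4903130) = 29.36 deg

29.36 deg


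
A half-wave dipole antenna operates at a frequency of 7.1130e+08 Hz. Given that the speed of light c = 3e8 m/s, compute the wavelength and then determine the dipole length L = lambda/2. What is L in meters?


lambda = c / f = 3.0000e+08 / 7.1130e+08 = 0.4217630 m
L = lambda / 2 = 0.4217630 / 2 = 0.2109 m

0.2109 m


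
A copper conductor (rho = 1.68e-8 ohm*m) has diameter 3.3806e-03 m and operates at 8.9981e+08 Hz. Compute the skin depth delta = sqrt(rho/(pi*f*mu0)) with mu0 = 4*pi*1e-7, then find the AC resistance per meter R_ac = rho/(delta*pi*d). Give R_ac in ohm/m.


delta = sqrt(1.68e-8 / (pi * 8.9981e+08 * 4*pi*1e-7)) = 2.174700e-06 m
R_ac = 1.68e-8 / (2.174700e-06 * pi * 3.3806e-03) = 0.7274 ohm/m

0.7274 ohm/m


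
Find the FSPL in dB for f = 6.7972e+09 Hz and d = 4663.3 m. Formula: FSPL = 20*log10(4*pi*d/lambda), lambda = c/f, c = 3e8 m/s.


lambda = c / f = 3.0000e+08 / 6.7972e+09 = 0.04413582 m
FSPL = 20 * log10(4*pi*4663.3/0.04413582) = 122.5 dB

122.5 dB


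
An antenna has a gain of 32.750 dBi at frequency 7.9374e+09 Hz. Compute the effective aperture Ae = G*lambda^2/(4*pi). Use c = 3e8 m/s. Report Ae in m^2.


lambda = c / f = 3.0000e+08 / 7.9374e+09 = 0.03779575 m
G_linear = 10^(32.750/10) = 1883.649
Ae = G_linear * lambda^2 / (4*pi) = 1883.649 * 0.03779575^2 / (4*pi) = 0.2141 m^2

0.2141 m^2


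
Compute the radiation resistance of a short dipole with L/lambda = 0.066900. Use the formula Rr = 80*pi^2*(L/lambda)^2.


Rr = 80 * pi^2 * (0.066900)^2 = 80 * 9.869604 * 4.475610e-03 = 3.534 ohm

3.534 ohm


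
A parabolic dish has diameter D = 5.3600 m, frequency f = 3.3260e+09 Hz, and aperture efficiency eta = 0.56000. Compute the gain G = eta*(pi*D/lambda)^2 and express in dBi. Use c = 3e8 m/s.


lambda = c / f = 3.0000e+08 / 3.3260e+09 = 0.09019844 m
G_linear = 0.56000 * (pi * 5.3600 / 0.09019844)^2 = 19517.28
G_dBi = 10 * log10(19517.28) = 42.90 dBi

42.90 dBi


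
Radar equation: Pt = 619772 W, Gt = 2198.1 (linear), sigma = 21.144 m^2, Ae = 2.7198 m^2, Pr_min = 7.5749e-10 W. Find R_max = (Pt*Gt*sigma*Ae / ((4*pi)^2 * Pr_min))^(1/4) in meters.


R^4 = 619772*2198.1*21.144*2.7198 / ((4*pi)^2 * 7.5749e-10) = 6.549481e+17
R_max = 6.549481e+17^0.25 = 28448 m

28448 m


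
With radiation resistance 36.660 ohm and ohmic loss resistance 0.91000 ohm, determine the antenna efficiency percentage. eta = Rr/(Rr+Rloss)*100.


eta = 36.660 / (36.660 + 0.91000) * 100 = 97.58%

97.58%


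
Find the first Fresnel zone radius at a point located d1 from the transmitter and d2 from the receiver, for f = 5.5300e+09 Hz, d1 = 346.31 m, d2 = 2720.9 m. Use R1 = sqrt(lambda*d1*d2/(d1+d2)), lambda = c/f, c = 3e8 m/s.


lambda = c / f = 3.0000e+08 / 5.5300e+09 = 0.05424955 m
R1 = sqrt(0.05424955 * 346.31 * 2720.9 / (346.31 + 2720.9)) = 4.082 m

4.082 m


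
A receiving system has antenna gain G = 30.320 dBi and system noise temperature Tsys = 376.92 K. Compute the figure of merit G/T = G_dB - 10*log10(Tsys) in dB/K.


G/T = 30.320 - 10*log10(376.92) = 30.320 - 25.76249 = 4.558 dB/K

4.558 dB/K


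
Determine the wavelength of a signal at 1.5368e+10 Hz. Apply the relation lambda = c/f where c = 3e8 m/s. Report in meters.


lambda = c / f = 3.0000e+08 / 1.5368e+10 = 0.01952 m

0.01952 m


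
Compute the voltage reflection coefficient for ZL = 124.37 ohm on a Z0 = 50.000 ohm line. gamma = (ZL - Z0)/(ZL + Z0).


gamma = (124.37 - 50.000) / (124.37 + 50.000) = 0.4265

0.4265


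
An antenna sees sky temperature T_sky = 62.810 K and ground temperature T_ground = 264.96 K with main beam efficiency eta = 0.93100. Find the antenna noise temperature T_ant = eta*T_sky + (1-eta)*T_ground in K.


T_ant = 0.93100 * 62.810 + (1 - 0.93100) * 264.96 = 76.76 K

76.76 K


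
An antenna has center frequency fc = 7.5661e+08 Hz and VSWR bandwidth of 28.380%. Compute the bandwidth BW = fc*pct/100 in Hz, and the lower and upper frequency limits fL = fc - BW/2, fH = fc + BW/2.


BW = 7.5661e+08 * 28.380/100 = 2.147259e+08 Hz
fL = 7.5661e+08 - 2.147259e+08/2 = 6.492e+08 Hz
fH = 7.5661e+08 + 2.147259e+08/2 = 8.640e+08 Hz

BW=2.147e+08 Hz, fL=6.492e+08 Hz, fH=8.640e+08 Hz


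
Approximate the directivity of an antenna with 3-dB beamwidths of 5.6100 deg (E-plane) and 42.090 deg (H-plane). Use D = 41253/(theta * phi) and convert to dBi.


D_linear = 41253 / (5.6100 * 42.090) = 174.7084
D_dBi = 10 * log10(174.7084) = 22.42 dBi

22.42 dBi


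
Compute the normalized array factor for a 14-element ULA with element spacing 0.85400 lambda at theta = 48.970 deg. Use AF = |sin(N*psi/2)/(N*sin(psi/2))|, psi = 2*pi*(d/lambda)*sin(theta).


psi = 2*pi*0.85400*sin(48.970 deg) = 4.047807 rad
AF = |sin(14*4.047807/2) / (14*sin(4.047807/2))| = 4.789e-03

4.789e-03


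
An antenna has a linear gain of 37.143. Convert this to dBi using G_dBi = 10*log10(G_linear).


G_dBi = 10 * log10(37.143) = 15.70 dBi

15.70 dBi


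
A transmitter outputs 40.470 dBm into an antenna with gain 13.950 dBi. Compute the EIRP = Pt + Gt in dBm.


EIRP = Pt + Gt = 40.470 + 13.950 = 54.42 dBm

54.42 dBm


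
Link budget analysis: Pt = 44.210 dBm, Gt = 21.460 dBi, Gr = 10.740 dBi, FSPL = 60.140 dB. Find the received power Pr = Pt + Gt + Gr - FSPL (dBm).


Pr = 44.210 + 21.460 + 10.740 - 60.140 = 16.27 dBm

16.27 dBm


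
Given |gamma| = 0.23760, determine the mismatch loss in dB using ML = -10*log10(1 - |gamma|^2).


ML = -10 * log10(1 - 0.23760^2) = -10 * log10(0.94354624) = 0.2524 dB

0.2524 dB


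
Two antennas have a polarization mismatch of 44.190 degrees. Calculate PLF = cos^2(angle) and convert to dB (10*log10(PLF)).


PLF_linear = cos^2(44.190 deg) = 0.5141353
PLF_dB = 10 * log10(0.5141353) = -2.889 dB

-2.889 dB


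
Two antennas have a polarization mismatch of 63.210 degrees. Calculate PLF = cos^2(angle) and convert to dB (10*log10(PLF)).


PLF_linear = cos^2(63.210 deg) = 0.2031501
PLF_dB = 10 * log10(0.2031501) = -6.922 dB

-6.922 dB


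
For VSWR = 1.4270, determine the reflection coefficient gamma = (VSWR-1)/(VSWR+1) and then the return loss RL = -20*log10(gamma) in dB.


gamma = (1.4270 - 1) / (1.4270 + 1) = 0.1759374
RL = -20 * log10(0.1759374) = 15.09 dB

15.09 dB


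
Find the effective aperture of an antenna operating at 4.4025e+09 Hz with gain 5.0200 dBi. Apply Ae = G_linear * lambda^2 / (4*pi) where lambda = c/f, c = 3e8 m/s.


lambda = c / f = 3.0000e+08 / 4.4025e+09 = 0.06814310 m
G_linear = 10^(5.0200/10) = 3.176874
Ae = G_linear * lambda^2 / (4*pi) = 3.176874 * 0.06814310^2 / (4*pi) = 1.174e-03 m^2

1.174e-03 m^2


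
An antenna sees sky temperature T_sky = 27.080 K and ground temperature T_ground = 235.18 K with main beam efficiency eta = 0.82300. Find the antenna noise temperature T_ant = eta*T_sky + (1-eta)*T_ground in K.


T_ant = 0.82300 * 27.080 + (1 - 0.82300) * 235.18 = 63.91 K

63.91 K


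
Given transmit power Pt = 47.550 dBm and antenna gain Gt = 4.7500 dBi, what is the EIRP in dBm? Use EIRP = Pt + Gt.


EIRP = Pt + Gt = 47.550 + 4.7500 = 52.30 dBm

52.30 dBm


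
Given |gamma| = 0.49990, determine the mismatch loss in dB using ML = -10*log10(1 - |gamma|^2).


ML = -10 * log10(1 - 0.49990^2) = -10 * log10(0.75009999) = 1.249 dB

1.249 dB


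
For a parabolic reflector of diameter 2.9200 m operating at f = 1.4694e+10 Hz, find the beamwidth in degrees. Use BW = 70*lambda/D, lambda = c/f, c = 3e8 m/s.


lambda = c / f = 3.0000e+08 / 1.4694e+10 = 0.02041650 m
BW = 70 * 0.02041650 / 2.9200 = 0.4894 deg

0.4894 deg


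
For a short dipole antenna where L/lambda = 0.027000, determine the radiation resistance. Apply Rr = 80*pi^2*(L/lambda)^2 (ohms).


Rr = 80 * pi^2 * (0.027000)^2 = 80 * 9.869604 * 7.290000e-04 = 0.5756 ohm

0.5756 ohm


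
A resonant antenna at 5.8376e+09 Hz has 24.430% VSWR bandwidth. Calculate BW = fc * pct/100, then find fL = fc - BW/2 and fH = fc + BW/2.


BW = 5.8376e+09 * 24.430/100 = 1.426126e+09 Hz
fL = 5.8376e+09 - 1.426126e+09/2 = 5.125e+09 Hz
fH = 5.8376e+09 + 1.426126e+09/2 = 6.551e+09 Hz

BW=1.426e+09 Hz, fL=5.125e+09 Hz, fH=6.551e+09 Hz


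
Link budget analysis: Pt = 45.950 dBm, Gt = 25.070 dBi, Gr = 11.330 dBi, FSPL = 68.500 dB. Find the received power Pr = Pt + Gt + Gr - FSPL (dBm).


Pr = 45.950 + 25.070 + 11.330 - 68.500 = 13.85 dBm

13.85 dBm


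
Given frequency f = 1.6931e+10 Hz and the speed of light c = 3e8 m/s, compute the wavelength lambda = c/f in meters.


lambda = c / f = 3.0000e+08 / 1.6931e+10 = 0.01772 m

0.01772 m


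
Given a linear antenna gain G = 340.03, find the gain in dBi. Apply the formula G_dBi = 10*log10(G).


G_dBi = 10 * log10(340.03) = 25.32 dBi

25.32 dBi


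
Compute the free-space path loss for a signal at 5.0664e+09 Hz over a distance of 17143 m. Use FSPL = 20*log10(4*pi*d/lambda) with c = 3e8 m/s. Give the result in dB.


lambda = c / f = 3.0000e+08 / 5.0664e+09 = 0.05921364 m
FSPL = 20 * log10(4*pi*17143/0.05921364) = 131.2 dB

131.2 dB


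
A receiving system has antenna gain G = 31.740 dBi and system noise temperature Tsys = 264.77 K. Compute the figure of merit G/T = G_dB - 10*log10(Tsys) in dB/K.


G/T = 31.740 - 10*log10(264.77) = 31.740 - 24.22869 = 7.511 dB/K

7.511 dB/K


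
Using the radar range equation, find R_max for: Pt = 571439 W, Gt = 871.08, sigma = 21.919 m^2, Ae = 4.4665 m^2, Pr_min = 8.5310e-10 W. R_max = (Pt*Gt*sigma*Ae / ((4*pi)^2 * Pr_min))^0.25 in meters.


R^4 = 571439*871.08*21.919*4.4665 / ((4*pi)^2 * 8.5310e-10) = 3.617398e+17
R_max = 3.617398e+17^0.25 = 24524 m

24524 m


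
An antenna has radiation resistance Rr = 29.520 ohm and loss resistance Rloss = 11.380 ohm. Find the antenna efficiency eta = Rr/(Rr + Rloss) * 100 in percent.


eta = 29.520 / (29.520 + 11.380) * 100 = 72.18%

72.18%


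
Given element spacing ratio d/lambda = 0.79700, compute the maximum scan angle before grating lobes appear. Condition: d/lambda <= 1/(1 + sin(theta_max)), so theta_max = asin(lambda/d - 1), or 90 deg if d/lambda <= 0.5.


lambda/d - 1 = 1/0.79700 - 1 = 0.2547051
theta_max = asin(0.2547051) = 14.76 deg

14.76 deg


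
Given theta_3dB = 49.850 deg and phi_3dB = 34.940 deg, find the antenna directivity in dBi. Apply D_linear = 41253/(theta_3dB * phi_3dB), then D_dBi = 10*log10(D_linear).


D_linear = 41253 / (49.850 * 34.940) = 23.68468
D_dBi = 10 * log10(23.68468) = 13.74 dBi

13.74 dBi


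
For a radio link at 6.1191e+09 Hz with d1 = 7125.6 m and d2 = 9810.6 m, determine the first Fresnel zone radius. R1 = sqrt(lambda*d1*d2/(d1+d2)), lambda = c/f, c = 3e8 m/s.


lambda = c / f = 3.0000e+08 / 6.1191e+09 = 0.04902682 m
R1 = sqrt(0.04902682 * 7125.6 * 9810.6 / (7125.6 + 9810.6)) = 14.23 m

14.23 m


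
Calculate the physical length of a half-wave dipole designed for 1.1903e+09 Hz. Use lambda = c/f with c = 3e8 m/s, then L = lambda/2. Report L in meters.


lambda = c / f = 3.0000e+08 / 1.1903e+09 = 0.2520373 m
L = lambda / 2 = 0.2520373 / 2 = 0.1260 m

0.1260 m


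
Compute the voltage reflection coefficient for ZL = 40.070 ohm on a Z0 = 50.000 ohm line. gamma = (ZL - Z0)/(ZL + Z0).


gamma = (40.070 - 50.000) / (40.070 + 50.000) = -0.1102

-0.1102


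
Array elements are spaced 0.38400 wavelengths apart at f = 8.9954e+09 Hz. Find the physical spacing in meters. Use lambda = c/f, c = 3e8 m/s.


lambda = c / f = 3.0000e+08 / 8.9954e+09 = 0.03335038 m
d = 0.38400 * 0.03335038 = 0.01281 m

0.01281 m


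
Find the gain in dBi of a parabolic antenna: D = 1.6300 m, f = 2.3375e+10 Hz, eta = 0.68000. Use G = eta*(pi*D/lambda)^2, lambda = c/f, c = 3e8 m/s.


lambda = c / f = 3.0000e+08 / 2.3375e+10 = 0.01283422 m
G_linear = 0.68000 * (pi * 1.6300 / 0.01283422)^2 = 108254.2
G_dBi = 10 * log10(108254.2) = 50.34 dBi

50.34 dBi


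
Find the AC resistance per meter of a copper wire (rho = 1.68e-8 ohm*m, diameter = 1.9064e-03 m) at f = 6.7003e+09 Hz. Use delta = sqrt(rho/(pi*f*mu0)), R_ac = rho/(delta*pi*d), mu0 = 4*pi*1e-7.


delta = sqrt(1.68e-8 / (pi * 6.7003e+09 * 4*pi*1e-7)) = 7.969437e-07 m
R_ac = 1.68e-8 / (7.969437e-07 * pi * 1.9064e-03) = 3.520 ohm/m

3.520 ohm/m


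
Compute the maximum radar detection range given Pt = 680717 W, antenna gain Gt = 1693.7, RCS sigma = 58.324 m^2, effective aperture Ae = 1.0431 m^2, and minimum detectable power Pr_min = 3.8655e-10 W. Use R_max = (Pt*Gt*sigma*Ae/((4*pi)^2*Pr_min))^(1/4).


R^4 = 680717*1693.7*58.324*1.0431 / ((4*pi)^2 * 3.8655e-10) = 1.149082e+18
R_max = 1.149082e+18^0.25 = 32741 m

32741 m


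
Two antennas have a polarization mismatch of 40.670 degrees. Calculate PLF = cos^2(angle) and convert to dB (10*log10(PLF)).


PLF_linear = cos^2(40.670 deg) = 0.5752853
PLF_dB = 10 * log10(0.5752853) = -2.401 dB

-2.401 dB


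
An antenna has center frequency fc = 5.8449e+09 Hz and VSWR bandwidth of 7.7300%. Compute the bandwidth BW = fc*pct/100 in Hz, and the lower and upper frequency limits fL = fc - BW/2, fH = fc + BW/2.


BW = 5.8449e+09 * 7.7300/100 = 4.518108e+08 Hz
fL = 5.8449e+09 - 4.518108e+08/2 = 5.619e+09 Hz
fH = 5.8449e+09 + 4.518108e+08/2 = 6.071e+09 Hz

BW=4.518e+08 Hz, fL=5.619e+09 Hz, fH=6.071e+09 Hz


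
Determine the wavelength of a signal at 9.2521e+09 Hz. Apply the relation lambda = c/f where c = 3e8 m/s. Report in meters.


lambda = c / f = 3.0000e+08 / 9.2521e+09 = 0.03243 m

0.03243 m


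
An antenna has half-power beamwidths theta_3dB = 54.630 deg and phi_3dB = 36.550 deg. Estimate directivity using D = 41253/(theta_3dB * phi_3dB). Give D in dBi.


D_linear = 41253 / (54.630 * 36.550) = 20.66032
D_dBi = 10 * log10(20.66032) = 13.15 dBi

13.15 dBi


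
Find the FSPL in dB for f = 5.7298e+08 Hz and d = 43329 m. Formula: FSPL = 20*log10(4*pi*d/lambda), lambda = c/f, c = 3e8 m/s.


lambda = c / f = 3.0000e+08 / 5.7298e+08 = 0.5235785 m
FSPL = 20 * log10(4*pi*43329/0.5235785) = 120.3 dB

120.3 dB


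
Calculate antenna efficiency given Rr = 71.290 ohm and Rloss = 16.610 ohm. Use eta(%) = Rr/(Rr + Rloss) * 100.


eta = 71.290 / (71.290 + 16.610) * 100 = 81.10%

81.10%


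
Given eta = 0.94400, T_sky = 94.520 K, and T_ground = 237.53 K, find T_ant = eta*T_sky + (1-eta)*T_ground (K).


T_ant = 0.94400 * 94.520 + (1 - 0.94400) * 237.53 = 102.5 K

102.5 K


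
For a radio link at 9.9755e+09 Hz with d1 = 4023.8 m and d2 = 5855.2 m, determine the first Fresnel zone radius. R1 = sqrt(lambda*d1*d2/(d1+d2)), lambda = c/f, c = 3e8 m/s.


lambda = c / f = 3.0000e+08 / 9.9755e+09 = 0.03007368 m
R1 = sqrt(0.03007368 * 4023.8 * 5855.2 / (4023.8 + 5855.2)) = 8.469 m

8.469 m


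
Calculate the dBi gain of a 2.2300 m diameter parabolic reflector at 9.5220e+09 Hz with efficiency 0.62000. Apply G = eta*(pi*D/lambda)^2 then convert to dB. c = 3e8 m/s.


lambda = c / f = 3.0000e+08 / 9.5220e+09 = 0.03150599 m
G_linear = 0.62000 * (pi * 2.2300 / 0.03150599)^2 = 30655.96
G_dBi = 10 * log10(30655.96) = 44.87 dBi

44.87 dBi


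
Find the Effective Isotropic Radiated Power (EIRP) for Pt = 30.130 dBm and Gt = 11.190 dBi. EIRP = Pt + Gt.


EIRP = Pt + Gt = 30.130 + 11.190 = 41.32 dBm

41.32 dBm


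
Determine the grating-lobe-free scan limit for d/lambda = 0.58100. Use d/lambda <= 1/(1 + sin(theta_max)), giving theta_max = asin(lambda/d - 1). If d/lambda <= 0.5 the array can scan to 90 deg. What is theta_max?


lambda/d - 1 = 1/0.58100 - 1 = 0.7211704
theta_max = asin(0.7211704) = 46.15 deg

46.15 deg


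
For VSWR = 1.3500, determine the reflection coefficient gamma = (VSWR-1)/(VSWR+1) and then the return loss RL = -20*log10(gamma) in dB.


gamma = (1.3500 - 1) / (1.3500 + 1) = 0.1489362
RL = -20 * log10(0.1489362) = 16.54 dB

16.54 dB


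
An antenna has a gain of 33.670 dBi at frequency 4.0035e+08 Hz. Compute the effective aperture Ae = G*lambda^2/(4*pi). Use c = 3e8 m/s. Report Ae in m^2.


lambda = c / f = 3.0000e+08 / 4.0035e+08 = 0.7493443 m
G_linear = 10^(33.670/10) = 2328.091
Ae = G_linear * lambda^2 / (4*pi) = 2328.091 * 0.7493443^2 / (4*pi) = 104.0 m^2

104.0 m^2


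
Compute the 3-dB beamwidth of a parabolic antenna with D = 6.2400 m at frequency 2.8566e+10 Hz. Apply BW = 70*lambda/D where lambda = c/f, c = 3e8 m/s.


lambda = c / f = 3.0000e+08 / 2.8566e+10 = 0.01050200 m
BW = 70 * 0.01050200 / 6.2400 = 0.1178 deg

0.1178 deg


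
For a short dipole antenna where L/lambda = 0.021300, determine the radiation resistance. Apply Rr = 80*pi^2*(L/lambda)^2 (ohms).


Rr = 80 * pi^2 * (0.021300)^2 = 80 * 9.869604 * 4.536900e-04 = 0.3582 ohm

0.3582 ohm


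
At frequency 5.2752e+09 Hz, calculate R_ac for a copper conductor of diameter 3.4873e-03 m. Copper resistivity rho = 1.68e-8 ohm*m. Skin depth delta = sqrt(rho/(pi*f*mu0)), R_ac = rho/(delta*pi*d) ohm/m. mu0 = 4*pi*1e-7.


delta = sqrt(1.68e-8 / (pi * 5.2752e+09 * 4*pi*1e-7)) = 8.981633e-07 m
R_ac = 1.68e-8 / (8.981633e-07 * pi * 3.4873e-03) = 1.707 ohm/m

1.707 ohm/m


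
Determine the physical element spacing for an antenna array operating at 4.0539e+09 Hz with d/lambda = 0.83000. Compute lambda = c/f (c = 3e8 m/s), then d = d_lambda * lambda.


lambda = c / f = 3.0000e+08 / 4.0539e+09 = 0.07400281 m
d = 0.83000 * 0.07400281 = 0.06142 m

0.06142 m


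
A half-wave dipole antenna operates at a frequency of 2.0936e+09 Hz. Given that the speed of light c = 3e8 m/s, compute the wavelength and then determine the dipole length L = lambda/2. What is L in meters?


lambda = c / f = 3.0000e+08 / 2.0936e+09 = 0.1432938 m
L = lambda / 2 = 0.1432938 / 2 = 0.07165 m

0.07165 m


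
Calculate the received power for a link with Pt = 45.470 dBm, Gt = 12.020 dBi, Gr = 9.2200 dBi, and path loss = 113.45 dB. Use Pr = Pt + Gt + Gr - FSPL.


Pr = 45.470 + 12.020 + 9.2200 - 113.45 = -46.74 dBm

-46.74 dBm


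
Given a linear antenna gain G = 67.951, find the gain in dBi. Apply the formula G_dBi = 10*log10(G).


G_dBi = 10 * log10(67.951) = 18.32 dBi

18.32 dBi


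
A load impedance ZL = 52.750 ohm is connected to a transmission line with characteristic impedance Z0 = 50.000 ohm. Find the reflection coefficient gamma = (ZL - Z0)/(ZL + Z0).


gamma = (52.750 - 50.000) / (52.750 + 50.000) = 0.02676

0.02676


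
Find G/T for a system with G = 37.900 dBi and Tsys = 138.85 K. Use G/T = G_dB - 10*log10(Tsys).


G/T = 37.900 - 10*log10(138.85) = 37.900 - 21.42546 = 16.47 dB/K

16.47 dB/K


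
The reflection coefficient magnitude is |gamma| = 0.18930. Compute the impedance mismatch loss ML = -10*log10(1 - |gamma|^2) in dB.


ML = -10 * log10(1 - 0.18930^2) = -10 * log10(0.96416551) = 0.1585 dB

0.1585 dB


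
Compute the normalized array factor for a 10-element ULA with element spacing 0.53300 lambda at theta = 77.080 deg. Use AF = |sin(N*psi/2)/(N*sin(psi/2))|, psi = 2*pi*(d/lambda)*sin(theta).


psi = 2*pi*0.53300*sin(77.080 deg) = 3.264153 rad
AF = |sin(10*3.264153/2) / (10*sin(3.264153/2))| = 0.05762

0.05762


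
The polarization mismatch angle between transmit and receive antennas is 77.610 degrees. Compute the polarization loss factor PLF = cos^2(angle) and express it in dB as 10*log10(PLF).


PLF_linear = cos^2(77.610 deg) = 0.04603808
PLF_dB = 10 * log10(0.04603808) = -13.37 dB

-13.37 dB


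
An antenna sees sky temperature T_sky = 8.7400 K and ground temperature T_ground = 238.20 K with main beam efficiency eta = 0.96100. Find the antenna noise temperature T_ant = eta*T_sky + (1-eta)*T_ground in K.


T_ant = 0.96100 * 8.7400 + (1 - 0.96100) * 238.20 = 17.69 K

17.69 K


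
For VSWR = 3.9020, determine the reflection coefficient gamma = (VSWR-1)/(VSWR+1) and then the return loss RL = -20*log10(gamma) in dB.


gamma = (3.9020 - 1) / (3.9020 + 1) = 0.5920033
RL = -20 * log10(0.5920033) = 4.554 dB

4.554 dB


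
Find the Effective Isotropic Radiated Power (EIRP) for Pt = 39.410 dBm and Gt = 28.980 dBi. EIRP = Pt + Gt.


EIRP = Pt + Gt = 39.410 + 28.980 = 68.39 dBm

68.39 dBm


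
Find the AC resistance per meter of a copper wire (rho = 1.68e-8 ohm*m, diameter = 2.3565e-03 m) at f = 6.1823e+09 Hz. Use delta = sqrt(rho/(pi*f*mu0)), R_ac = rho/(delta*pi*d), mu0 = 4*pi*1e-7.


delta = sqrt(1.68e-8 / (pi * 6.1823e+09 * 4*pi*1e-7)) = 8.296592e-07 m
R_ac = 1.68e-8 / (8.296592e-07 * pi * 2.3565e-03) = 2.735 ohm/m

2.735 ohm/m


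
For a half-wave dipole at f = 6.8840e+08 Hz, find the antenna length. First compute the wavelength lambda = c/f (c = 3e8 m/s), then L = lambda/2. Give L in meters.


lambda = c / f = 3.0000e+08 / 6.8840e+08 = 0.4357931 m
L = lambda / 2 = 0.4357931 / 2 = 0.2179 m

0.2179 m


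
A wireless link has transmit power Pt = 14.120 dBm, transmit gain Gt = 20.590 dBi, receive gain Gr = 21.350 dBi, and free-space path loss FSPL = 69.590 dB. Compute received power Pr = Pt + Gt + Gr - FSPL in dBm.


Pr = 14.120 + 20.590 + 21.350 - 69.590 = -13.53 dBm

-13.53 dBm


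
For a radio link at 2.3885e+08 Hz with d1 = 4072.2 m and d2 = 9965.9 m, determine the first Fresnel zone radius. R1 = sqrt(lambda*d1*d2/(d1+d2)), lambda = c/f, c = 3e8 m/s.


lambda = c / f = 3.0000e+08 / 2.3885e+08 = 1.256018 m
R1 = sqrt(1.256018 * 4072.2 * 9965.9 / (4072.2 + 9965.9)) = 60.26 m

60.26 m


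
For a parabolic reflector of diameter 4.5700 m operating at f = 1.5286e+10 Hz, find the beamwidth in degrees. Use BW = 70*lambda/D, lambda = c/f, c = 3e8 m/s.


lambda = c / f = 3.0000e+08 / 1.5286e+10 = 0.01962580 m
BW = 70 * 0.01962580 / 4.5700 = 0.3006 deg

0.3006 deg


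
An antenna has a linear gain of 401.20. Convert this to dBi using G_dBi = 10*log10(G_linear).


G_dBi = 10 * log10(401.20) = 26.03 dBi

26.03 dBi


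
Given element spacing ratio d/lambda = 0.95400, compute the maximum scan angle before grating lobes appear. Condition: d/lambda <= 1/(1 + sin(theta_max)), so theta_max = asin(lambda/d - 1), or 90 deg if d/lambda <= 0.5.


lambda/d - 1 = 1/0.95400 - 1 = 0.04821803
theta_max = asin(0.04821803) = 2.764 deg

2.764 deg


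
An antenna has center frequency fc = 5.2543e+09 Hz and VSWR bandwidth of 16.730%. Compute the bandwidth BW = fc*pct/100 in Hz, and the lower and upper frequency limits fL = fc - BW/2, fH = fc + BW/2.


BW = 5.2543e+09 * 16.730/100 = 8.790444e+08 Hz
fL = 5.2543e+09 - 8.790444e+08/2 = 4.815e+09 Hz
fH = 5.2543e+09 + 8.790444e+08/2 = 5.694e+09 Hz

BW=8.790e+08 Hz, fL=4.815e+09 Hz, fH=5.694e+09 Hz


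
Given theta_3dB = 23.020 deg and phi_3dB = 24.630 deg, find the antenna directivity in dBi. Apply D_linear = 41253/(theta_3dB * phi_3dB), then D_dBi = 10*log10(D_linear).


D_linear = 41253 / (23.020 * 24.630) = 72.75885
D_dBi = 10 * log10(72.75885) = 18.62 dBi

18.62 dBi


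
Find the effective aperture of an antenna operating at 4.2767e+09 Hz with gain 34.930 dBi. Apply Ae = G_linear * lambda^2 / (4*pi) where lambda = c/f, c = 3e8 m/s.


lambda = c / f = 3.0000e+08 / 4.2767e+09 = 0.07014754 m
G_linear = 10^(34.930/10) = 3111.716
Ae = G_linear * lambda^2 / (4*pi) = 3111.716 * 0.07014754^2 / (4*pi) = 1.218 m^2

1.218 m^2


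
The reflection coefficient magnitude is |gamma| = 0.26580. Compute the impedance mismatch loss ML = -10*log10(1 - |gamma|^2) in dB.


ML = -10 * log10(1 - 0.26580^2) = -10 * log10(0.92935036) = 0.3182 dB

0.3182 dB


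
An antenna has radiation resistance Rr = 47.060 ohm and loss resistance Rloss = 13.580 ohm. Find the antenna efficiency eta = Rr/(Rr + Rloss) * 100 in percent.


eta = 47.060 / (47.060 + 13.580) * 100 = 77.61%

77.61%


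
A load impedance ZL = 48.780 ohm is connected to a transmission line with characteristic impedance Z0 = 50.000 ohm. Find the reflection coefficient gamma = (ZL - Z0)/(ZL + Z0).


gamma = (48.780 - 50.000) / (48.780 + 50.000) = -0.01235

-0.01235


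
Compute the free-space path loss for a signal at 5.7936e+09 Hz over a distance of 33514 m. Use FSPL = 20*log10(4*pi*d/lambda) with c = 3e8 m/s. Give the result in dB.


lambda = c / f = 3.0000e+08 / 5.7936e+09 = 0.05178128 m
FSPL = 20 * log10(4*pi*33514/0.05178128) = 138.2 dB

138.2 dB


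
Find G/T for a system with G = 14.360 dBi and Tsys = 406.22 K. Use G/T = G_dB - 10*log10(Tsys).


G/T = 14.360 - 10*log10(406.22) = 14.360 - 26.08761 = -11.73 dB/K

-11.73 dB/K


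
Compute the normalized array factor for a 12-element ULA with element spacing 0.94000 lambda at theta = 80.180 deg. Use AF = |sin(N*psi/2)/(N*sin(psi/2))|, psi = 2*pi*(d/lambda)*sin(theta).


psi = 2*pi*0.94000*sin(80.180 deg) = 5.819659 rad
AF = |sin(12*5.819659/2) / (12*sin(5.819659/2))| = 0.1280

0.1280


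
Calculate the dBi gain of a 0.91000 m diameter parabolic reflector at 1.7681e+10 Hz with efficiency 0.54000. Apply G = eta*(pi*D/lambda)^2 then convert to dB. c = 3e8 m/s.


lambda = c / f = 3.0000e+08 / 1.7681e+10 = 0.01696737 m
G_linear = 0.54000 * (pi * 0.91000 / 0.01696737)^2 = 15330.18
G_dBi = 10 * log10(15330.18) = 41.86 dBi

41.86 dBi


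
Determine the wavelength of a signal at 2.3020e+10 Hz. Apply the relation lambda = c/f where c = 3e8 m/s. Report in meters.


lambda = c / f = 3.0000e+08 / 2.3020e+10 = 0.01303 m

0.01303 m


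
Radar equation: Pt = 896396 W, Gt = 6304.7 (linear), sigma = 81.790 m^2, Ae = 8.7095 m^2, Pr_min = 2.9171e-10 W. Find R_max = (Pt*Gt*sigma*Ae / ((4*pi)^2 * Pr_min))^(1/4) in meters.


R^4 = 896396*6304.7*81.790*8.7095 / ((4*pi)^2 * 2.9171e-10) = 8.739503e+19
R_max = 8.739503e+19^0.25 = 96688 m

96688 m


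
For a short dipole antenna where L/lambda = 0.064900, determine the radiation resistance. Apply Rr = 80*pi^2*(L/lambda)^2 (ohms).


Rr = 80 * pi^2 * (0.064900)^2 = 80 * 9.869604 * 4.212010e-03 = 3.326 ohm

3.326 ohm


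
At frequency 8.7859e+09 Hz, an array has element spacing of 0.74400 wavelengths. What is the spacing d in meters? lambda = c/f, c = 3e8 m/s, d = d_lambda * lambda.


lambda = c / f = 3.0000e+08 / 8.7859e+09 = 0.03414562 m
d = 0.74400 * 0.03414562 = 0.02540 m

0.02540 m


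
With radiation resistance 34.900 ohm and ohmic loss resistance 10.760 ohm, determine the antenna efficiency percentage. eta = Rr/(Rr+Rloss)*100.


eta = 34.900 / (34.900 + 10.760) * 100 = 76.43%

76.43%


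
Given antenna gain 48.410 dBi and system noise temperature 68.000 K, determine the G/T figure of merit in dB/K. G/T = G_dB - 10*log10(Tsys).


G/T = 48.410 - 10*log10(68.000) = 48.410 - 18.32509 = 30.08 dB/K

30.08 dB/K


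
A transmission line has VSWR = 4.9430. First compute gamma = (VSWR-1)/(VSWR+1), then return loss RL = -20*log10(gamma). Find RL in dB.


gamma = (4.9430 - 1) / (4.9430 + 1) = 0.6634696
RL = -20 * log10(0.6634696) = 3.564 dB

3.564 dB


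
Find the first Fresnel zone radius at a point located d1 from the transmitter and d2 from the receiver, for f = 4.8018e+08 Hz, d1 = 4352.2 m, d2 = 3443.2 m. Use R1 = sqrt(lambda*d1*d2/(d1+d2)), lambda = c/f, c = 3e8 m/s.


lambda = c / f = 3.0000e+08 / 4.8018e+08 = 0.6247657 m
R1 = sqrt(0.6247657 * 4352.2 * 3443.2 / (4352.2 + 3443.2)) = 34.66 m

34.66 m


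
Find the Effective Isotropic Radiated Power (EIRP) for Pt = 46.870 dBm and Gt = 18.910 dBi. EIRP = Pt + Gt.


EIRP = Pt + Gt = 46.870 + 18.910 = 65.78 dBm

65.78 dBm


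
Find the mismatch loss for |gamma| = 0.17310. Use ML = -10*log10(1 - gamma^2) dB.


ML = -10 * log10(1 - 0.17310^2) = -10 * log10(0.97003639) = 0.1321 dB

0.1321 dB


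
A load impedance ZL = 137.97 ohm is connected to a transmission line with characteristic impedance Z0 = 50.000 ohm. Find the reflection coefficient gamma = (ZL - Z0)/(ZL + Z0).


gamma = (137.97 - 50.000) / (137.97 + 50.000) = 0.4680

0.4680


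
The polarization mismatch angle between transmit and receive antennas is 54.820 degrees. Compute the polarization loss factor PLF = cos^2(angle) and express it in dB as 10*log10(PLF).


PLF_linear = cos^2(54.820 deg) = 0.3319454
PLF_dB = 10 * log10(0.3319454) = -4.789 dB

-4.789 dB


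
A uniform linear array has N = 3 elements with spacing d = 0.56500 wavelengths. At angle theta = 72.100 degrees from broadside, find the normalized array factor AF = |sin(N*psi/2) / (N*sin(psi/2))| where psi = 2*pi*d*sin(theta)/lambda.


psi = 2*pi*0.56500*sin(72.100 deg) = 3.378160 rad
AF = |sin(3*3.378160/2) / (3*sin(3.378160/2))| = 0.3148

0.3148


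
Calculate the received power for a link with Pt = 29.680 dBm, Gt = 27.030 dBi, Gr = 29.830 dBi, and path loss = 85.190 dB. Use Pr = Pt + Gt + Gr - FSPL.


Pr = 29.680 + 27.030 + 29.830 - 85.190 = 1.35 dBm

1.35 dBm


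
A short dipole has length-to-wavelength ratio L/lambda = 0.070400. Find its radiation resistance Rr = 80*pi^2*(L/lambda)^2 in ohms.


Rr = 80 * pi^2 * (0.070400)^2 = 80 * 9.869604 * 4.956160e-03 = 3.913 ohm

3.913 ohm


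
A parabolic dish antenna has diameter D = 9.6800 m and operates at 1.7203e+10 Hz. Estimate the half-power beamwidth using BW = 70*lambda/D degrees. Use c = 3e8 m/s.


lambda = c / f = 3.0000e+08 / 1.7203e+10 = 0.01743882 m
BW = 70 * 0.01743882 / 9.6800 = 0.1261 deg

0.1261 deg


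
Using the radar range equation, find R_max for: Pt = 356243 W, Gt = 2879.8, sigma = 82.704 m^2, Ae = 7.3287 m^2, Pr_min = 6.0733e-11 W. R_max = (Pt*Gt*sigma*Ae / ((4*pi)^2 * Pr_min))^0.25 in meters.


R^4 = 356243*2879.8*82.704*7.3287 / ((4*pi)^2 * 6.0733e-11) = 6.483622e+19
R_max = 6.483622e+19^0.25 = 89733 m

89733 m


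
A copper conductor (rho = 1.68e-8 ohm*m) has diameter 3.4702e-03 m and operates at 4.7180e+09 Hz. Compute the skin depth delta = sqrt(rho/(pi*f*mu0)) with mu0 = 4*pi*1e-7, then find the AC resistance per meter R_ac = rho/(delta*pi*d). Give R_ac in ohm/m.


delta = sqrt(1.68e-8 / (pi * 4.7180e+09 * 4*pi*1e-7)) = 9.497205e-07 m
R_ac = 1.68e-8 / (9.497205e-07 * pi * 3.4702e-03) = 1.623 ohm/m

1.623 ohm/m
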